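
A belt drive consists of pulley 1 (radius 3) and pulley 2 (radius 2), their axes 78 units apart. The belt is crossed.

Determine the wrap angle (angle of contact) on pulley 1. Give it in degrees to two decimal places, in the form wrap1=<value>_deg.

crossed belt: β = asin((r1+r2)/C) = asin(5/78) = 3.6753°
wrap1 = wrap2 = π + 2β = 187.3507°

wrap1=187.35_deg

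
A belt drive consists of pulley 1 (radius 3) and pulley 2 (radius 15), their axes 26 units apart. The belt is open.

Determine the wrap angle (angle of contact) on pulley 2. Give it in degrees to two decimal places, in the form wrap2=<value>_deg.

open belt: β = asin((r2−r1)/C) = asin(12/26) = 27.4864°
wrap1 = π − 2β = 125.0271°
wrap2 = π + 2β = 234.9729°

wrap2=234.97_deg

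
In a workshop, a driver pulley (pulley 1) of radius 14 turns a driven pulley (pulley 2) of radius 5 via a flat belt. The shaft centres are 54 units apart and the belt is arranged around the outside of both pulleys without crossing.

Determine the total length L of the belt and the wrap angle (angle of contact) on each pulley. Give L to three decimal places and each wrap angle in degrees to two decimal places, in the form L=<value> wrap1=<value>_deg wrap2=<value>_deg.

L=169.194 wrap1=199.19_deg wrap2=160.81_deg

open belt: β = asin((r2−r1)/C) = asin(-9/54) = -9.5941°
wrap1 = π − 2β = 199.1881°
wrap2 = π + 2β = 160.8119°
tangent length = C·cosβ = 53.2447
L = r1·wrap1 + r2·wrap2 + 2·C·cosβ = 14·3.4765 + 5·2.8067 + 2·53.2447 = 169.1938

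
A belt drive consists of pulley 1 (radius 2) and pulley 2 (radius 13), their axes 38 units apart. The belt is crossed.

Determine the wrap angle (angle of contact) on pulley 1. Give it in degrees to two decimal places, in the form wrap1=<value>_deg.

crossed belt: β = asin((r1+r2)/C) = asin(15/38) = 23.2496°
wrap1 = wrap2 = π + 2β = 226.4991°

wrap1=226.50_deg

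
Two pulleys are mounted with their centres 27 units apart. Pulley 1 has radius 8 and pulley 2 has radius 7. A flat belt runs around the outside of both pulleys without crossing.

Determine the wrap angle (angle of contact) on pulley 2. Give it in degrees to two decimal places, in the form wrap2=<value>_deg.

open belt: β = asin((r2−r1)/C) = asin(-1/27) = -2.1226°
wrap1 = π − 2β = 184.2451°
wrap2 = π + 2β = 175.7549°

wrap2=175.75_deg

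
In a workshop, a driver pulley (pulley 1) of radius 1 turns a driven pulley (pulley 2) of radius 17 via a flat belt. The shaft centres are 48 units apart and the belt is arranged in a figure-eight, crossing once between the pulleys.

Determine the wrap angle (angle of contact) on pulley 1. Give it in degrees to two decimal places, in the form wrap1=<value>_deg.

wrap1=224.05_deg

crossed belt: β = asin((r1+r2)/C) = asin(18/48) = 22.0243°
wrap1 = wrap2 = π + 2β = 224.0486°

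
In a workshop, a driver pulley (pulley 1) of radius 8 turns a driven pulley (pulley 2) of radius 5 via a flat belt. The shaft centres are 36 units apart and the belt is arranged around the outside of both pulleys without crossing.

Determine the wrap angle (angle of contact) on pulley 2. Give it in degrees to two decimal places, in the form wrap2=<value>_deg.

open belt: β = asin((r2−r1)/C) = asin(-3/36) = -4.7802°
wrap1 = π − 2β = 189.5604°
wrap2 = π + 2β = 170.4396°

wrap2=170.44_deg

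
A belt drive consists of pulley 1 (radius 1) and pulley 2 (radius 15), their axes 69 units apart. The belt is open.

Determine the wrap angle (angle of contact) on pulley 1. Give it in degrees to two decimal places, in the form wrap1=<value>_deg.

wrap1=156.59_deg

open belt: β = asin((r2−r1)/C) = asin(14/69) = 11.7065°
wrap1 = π − 2β = 156.5870°
wrap2 = π + 2β = 203.4130°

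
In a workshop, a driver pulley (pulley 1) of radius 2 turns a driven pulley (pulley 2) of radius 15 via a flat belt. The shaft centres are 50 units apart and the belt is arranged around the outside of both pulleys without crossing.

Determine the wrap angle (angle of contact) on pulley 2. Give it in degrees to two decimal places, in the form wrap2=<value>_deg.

wrap2=210.14_deg

open belt: β = asin((r2−r1)/C) = asin(13/50) = 15.0701°
wrap1 = π − 2β = 149.8599°
wrap2 = π + 2β = 210.1401°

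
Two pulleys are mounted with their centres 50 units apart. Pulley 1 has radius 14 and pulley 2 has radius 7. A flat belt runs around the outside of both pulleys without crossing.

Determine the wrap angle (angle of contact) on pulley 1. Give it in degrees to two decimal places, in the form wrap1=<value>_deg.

open belt: β = asin((r2−r1)/C) = asin(-7/50) = -8.0478°
wrap1 = π − 2β = 196.0957°
wrap2 = π + 2β = 163.9043°

wrap1=196.10_deg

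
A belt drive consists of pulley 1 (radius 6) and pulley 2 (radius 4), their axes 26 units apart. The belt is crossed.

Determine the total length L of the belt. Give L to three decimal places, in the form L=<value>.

L=87.312

crossed belt: β = asin((r1+r2)/C) = asin(10/26) = 22.6199°
wrap1 = wrap2 = π + 2β = 225.2397°
tangent length = C·cosβ = 24.0000
L = (r1+r2)·wrap + 2·C·cosβ = 10·3.9312 + 2·24.0000 = 87.3117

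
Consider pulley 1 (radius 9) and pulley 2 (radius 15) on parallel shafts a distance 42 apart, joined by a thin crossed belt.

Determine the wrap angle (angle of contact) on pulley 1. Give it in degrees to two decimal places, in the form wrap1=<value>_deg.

wrap1=249.70_deg

crossed belt: β = asin((r1+r2)/C) = asin(24/42) = 34.8499°
wrap1 = wrap2 = π + 2β = 249.6998°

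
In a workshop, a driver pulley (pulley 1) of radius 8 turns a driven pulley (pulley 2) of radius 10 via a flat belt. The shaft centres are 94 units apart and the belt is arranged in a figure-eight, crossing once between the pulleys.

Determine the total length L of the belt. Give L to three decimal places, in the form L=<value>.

crossed belt: β = asin((r1+r2)/C) = asin(18/94) = 11.0397°
wrap1 = wrap2 = π + 2β = 202.0794°
tangent length = C·cosβ = 92.2605
L = (r1+r2)·wrap + 2·C·cosβ = 18·3.5270 + 2·92.2605 = 248.0061

L=248.006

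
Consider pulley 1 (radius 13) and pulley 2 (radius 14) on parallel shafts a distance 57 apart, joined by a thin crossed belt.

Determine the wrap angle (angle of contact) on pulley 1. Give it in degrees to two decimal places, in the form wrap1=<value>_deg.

wrap1=236.55_deg

crossed belt: β = asin((r1+r2)/C) = asin(27/57) = 28.2737°
wrap1 = wrap2 = π + 2β = 236.5474°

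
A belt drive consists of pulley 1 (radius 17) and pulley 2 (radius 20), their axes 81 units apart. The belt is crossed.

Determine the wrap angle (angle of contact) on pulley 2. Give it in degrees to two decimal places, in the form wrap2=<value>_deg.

wrap2=234.36_deg

crossed belt: β = asin((r1+r2)/C) = asin(37/81) = 27.1802°
wrap1 = wrap2 = π + 2β = 234.3603°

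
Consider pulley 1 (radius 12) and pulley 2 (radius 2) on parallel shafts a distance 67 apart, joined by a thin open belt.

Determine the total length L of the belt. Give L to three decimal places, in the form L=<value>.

open belt: β = asin((r2−r1)/C) = asin(-10/67) = -8.5837°
wrap1 = π − 2β = 197.1674°
wrap2 = π + 2β = 162.8326°
tangent length = C·cosβ = 66.2495
L = r1·wrap1 + r2·wrap2 + 2·C·cosβ = 12·3.4412 + 2·2.8420 + 2·66.2495 = 179.4776

L=179.478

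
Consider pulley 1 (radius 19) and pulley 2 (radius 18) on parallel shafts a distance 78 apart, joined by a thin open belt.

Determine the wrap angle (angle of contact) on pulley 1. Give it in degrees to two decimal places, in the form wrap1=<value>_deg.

wrap1=181.47_deg

open belt: β = asin((r2−r1)/C) = asin(-1/78) = -0.7346°
wrap1 = π − 2β = 181.4692°
wrap2 = π + 2β = 178.5308°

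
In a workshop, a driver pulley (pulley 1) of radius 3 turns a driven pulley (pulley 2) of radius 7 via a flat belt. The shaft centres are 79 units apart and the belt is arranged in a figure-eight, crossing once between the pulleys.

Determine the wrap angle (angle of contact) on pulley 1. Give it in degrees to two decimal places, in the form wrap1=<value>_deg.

wrap1=194.54_deg

crossed belt: β = asin((r1+r2)/C) = asin(10/79) = 7.2721°
wrap1 = wrap2 = π + 2β = 194.5443°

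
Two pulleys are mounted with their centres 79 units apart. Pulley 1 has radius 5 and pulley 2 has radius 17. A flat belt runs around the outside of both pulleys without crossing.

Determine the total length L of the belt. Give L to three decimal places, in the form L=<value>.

open belt: β = asin((r2−r1)/C) = asin(12/79) = 8.7370°
wrap1 = π − 2β = 162.5260°
wrap2 = π + 2β = 197.4740°
tangent length = C·cosβ = 78.0833
L = r1·wrap1 + r2·wrap2 + 2·C·cosβ = 5·2.8366 + 17·3.4466 + 2·78.0833 = 228.9414

L=228.941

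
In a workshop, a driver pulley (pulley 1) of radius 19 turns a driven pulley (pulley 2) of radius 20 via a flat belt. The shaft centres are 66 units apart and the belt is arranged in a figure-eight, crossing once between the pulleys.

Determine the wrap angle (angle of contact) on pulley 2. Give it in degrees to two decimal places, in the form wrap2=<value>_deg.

wrap2=252.44_deg

crossed belt: β = asin((r1+r2)/C) = asin(39/66) = 36.2215°
wrap1 = wrap2 = π + 2β = 252.4431°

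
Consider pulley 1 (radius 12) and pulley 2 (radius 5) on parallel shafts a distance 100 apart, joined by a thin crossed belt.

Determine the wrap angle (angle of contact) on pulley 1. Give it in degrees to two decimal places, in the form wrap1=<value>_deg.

wrap1=199.58_deg

crossed belt: β = asin((r1+r2)/C) = asin(17/100) = 9.7878°
wrap1 = wrap2 = π + 2β = 199.5756°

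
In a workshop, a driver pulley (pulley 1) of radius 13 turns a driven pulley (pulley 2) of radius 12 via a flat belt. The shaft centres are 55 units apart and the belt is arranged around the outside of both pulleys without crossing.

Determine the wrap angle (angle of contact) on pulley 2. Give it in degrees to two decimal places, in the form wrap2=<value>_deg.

open belt: β = asin((r2−r1)/C) = asin(-1/55) = -1.0418°
wrap1 = π − 2β = 182.0836°
wrap2 = π + 2β = 177.9164°

wrap2=177.92_deg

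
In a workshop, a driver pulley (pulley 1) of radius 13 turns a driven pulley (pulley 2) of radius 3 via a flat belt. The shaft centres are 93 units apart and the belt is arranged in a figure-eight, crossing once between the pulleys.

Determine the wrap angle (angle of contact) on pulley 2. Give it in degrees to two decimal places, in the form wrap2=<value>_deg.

crossed belt: β = asin((r1+r2)/C) = asin(16/93) = 9.9066°
wrap1 = wrap2 = π + 2β = 199.8133°

wrap2=199.81_deg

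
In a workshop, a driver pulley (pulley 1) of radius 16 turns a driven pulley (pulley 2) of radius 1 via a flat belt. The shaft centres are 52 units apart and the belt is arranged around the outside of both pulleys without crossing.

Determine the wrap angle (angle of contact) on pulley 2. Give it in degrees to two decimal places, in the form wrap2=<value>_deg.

wrap2=146.47_deg

open belt: β = asin((r2−r1)/C) = asin(-15/52) = -16.7659°
wrap1 = π − 2β = 213.5317°
wrap2 = π + 2β = 146.4683°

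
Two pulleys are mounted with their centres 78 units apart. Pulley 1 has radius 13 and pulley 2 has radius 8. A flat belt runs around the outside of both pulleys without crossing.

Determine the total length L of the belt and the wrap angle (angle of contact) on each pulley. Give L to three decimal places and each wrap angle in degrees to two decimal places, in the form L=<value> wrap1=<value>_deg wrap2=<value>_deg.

L=222.294 wrap1=187.35_deg wrap2=172.65_deg

open belt: β = asin((r2−r1)/C) = asin(-5/78) = -3.6753°
wrap1 = π − 2β = 187.3507°
wrap2 = π + 2β = 172.6493°
tangent length = C·cosβ = 77.8396
L = r1·wrap1 + r2·wrap2 + 2·C·cosβ = 13·3.2699 + 8·3.0133 + 2·77.8396 = 222.2941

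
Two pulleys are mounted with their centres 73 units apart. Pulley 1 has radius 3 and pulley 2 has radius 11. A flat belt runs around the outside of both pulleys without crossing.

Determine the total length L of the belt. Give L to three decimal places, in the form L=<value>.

open belt: β = asin((r2−r1)/C) = asin(8/73) = 6.2916°
wrap1 = π − 2β = 167.4167°
wrap2 = π + 2β = 192.5833°
tangent length = C·cosβ = 72.5603
L = r1·wrap1 + r2·wrap2 + 2·C·cosβ = 3·2.9220 + 11·3.3612 + 2·72.5603 = 190.8599

L=190.860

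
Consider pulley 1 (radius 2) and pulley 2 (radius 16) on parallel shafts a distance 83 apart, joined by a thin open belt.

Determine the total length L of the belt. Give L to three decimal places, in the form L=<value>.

open belt: β = asin((r2−r1)/C) = asin(14/83) = 9.7108°
wrap1 = π − 2β = 160.5785°
wrap2 = π + 2β = 199.4215°
tangent length = C·cosβ = 81.8108
L = r1·wrap1 + r2·wrap2 + 2·C·cosβ = 2·2.8026 + 16·3.4806 + 2·81.8108 = 224.9158

L=224.916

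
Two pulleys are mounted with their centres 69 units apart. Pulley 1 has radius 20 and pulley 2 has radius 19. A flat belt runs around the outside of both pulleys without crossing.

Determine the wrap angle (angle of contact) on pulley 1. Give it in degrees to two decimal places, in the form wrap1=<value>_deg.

open belt: β = asin((r2−r1)/C) = asin(-1/69) = -0.8304°
wrap1 = π − 2β = 181.6608°
wrap2 = π + 2β = 178.3392°

wrap1=181.66_deg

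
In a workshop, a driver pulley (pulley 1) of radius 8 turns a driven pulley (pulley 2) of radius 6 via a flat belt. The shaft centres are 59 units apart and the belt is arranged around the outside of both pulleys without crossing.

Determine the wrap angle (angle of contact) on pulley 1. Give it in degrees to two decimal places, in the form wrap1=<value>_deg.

wrap1=183.89_deg

open belt: β = asin((r2−r1)/C) = asin(-2/59) = -1.9426°
wrap1 = π − 2β = 183.8852°
wrap2 = π + 2β = 176.1148°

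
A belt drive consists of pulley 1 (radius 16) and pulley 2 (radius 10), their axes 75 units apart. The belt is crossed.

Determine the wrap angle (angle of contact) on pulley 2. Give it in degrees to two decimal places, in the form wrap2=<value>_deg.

crossed belt: β = asin((r1+r2)/C) = asin(26/75) = 20.2836°
wrap1 = wrap2 = π + 2β = 220.5671°

wrap2=220.57_deg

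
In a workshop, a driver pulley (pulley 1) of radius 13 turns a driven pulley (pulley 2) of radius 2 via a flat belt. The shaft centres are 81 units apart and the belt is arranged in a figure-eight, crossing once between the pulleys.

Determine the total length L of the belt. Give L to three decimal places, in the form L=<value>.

L=211.910

crossed belt: β = asin((r1+r2)/C) = asin(15/81) = 10.6719°
wrap1 = wrap2 = π + 2β = 201.3439°
tangent length = C·cosβ = 79.5990
L = (r1+r2)·wrap + 2·C·cosβ = 15·3.5141 + 2·79.5990 = 211.9097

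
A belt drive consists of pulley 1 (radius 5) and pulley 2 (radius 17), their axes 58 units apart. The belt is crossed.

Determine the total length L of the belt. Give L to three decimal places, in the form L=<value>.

L=193.565

crossed belt: β = asin((r1+r2)/C) = asin(22/58) = 22.2910°
wrap1 = wrap2 = π + 2β = 224.5819°
tangent length = C·cosβ = 53.6656
L = (r1+r2)·wrap + 2·C·cosβ = 22·3.9197 + 2·53.6656 = 193.5645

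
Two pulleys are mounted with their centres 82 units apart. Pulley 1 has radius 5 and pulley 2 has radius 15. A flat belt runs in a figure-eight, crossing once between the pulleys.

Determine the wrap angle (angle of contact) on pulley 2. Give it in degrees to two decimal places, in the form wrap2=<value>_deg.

wrap2=208.23_deg

crossed belt: β = asin((r1+r2)/C) = asin(20/82) = 14.1170°
wrap1 = wrap2 = π + 2β = 208.2340°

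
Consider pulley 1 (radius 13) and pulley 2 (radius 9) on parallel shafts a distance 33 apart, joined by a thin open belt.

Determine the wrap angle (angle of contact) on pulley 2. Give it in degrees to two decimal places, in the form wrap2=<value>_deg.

open belt: β = asin((r2−r1)/C) = asin(-4/33) = -6.9621°
wrap1 = π − 2β = 193.9241°
wrap2 = π + 2β = 166.0759°

wrap2=166.08_deg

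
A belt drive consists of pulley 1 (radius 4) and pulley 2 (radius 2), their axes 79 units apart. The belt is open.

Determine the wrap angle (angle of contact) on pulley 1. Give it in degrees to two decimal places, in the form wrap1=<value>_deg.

wrap1=182.90_deg

open belt: β = asin((r2−r1)/C) = asin(-2/79) = -1.4507°
wrap1 = π − 2β = 182.9014°
wrap2 = π + 2β = 177.0986°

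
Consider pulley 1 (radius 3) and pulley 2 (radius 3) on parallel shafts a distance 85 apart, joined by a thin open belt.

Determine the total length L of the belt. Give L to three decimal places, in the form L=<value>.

open belt: β = asin((r2−r1)/C) = asin(0/85) = 0.0000°
wrap1 = π − 2β = 180.0000°
wrap2 = π + 2β = 180.0000°
tangent length = C·cosβ = 85.0000
L = r1·wrap1 + r2·wrap2 + 2·C·cosβ = 3·3.1416 + 3·3.1416 + 2·85.0000 = 188.8496

L=188.850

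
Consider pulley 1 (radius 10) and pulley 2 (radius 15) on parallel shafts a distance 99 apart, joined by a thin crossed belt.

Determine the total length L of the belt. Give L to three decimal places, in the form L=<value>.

crossed belt: β = asin((r1+r2)/C) = asin(25/99) = 14.6270°
wrap1 = wrap2 = π + 2β = 209.2540°
tangent length = C·cosβ = 95.7914
L = (r1+r2)·wrap + 2·C·cosβ = 25·3.6522 + 2·95.7914 = 282.8872

L=282.887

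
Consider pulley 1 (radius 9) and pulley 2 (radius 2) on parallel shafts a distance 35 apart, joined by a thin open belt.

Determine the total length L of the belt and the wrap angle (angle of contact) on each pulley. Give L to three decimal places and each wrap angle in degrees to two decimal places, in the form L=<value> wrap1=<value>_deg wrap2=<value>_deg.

open belt: β = asin((r2−r1)/C) = asin(-7/35) = -11.5370°
wrap1 = π − 2β = 203.0739°
wrap2 = π + 2β = 156.9261°
tangent length = C·cosβ = 34.2929
L = r1·wrap1 + r2·wrap2 + 2·C·cosβ = 9·3.5443 + 2·2.7389 + 2·34.2929 = 105.9622

L=105.962 wrap1=203.07_deg wrap2=156.93_deg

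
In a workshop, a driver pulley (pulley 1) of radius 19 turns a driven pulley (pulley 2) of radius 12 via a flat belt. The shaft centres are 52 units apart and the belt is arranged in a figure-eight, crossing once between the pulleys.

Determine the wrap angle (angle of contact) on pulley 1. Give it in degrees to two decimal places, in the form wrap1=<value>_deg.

crossed belt: β = asin((r1+r2)/C) = asin(31/52) = 36.5949°
wrap1 = wrap2 = π + 2β = 253.1899°

wrap1=253.19_deg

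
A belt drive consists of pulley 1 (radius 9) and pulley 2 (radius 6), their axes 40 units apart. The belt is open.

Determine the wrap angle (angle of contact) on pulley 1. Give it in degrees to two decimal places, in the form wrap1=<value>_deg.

wrap1=188.60_deg

open belt: β = asin((r2−r1)/C) = asin(-3/40) = -4.3012°
wrap1 = π − 2β = 188.6024°
wrap2 = π + 2β = 171.3976°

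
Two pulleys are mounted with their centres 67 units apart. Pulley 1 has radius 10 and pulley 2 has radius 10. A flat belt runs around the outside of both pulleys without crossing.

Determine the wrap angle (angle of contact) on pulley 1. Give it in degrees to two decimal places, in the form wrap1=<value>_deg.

wrap1=180.00_deg

open belt: β = asin((r2−r1)/C) = asin(0/67) = 0.0000°
wrap1 = π − 2β = 180.0000°
wrap2 = π + 2β = 180.0000°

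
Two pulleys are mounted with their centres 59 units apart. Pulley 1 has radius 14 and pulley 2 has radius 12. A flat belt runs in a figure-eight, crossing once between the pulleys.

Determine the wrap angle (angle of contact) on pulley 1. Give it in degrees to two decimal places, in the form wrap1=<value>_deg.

wrap1=232.29_deg

crossed belt: β = asin((r1+r2)/C) = asin(26/59) = 26.1471°
wrap1 = wrap2 = π + 2β = 232.2943°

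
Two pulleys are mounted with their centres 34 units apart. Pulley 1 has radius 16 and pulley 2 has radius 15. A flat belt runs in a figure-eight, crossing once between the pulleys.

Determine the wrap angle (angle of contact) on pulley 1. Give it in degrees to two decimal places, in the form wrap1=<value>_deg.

wrap1=311.50_deg

crossed belt: β = asin((r1+r2)/C) = asin(31/34) = 65.7504°
wrap1 = wrap2 = π + 2β = 311.5007°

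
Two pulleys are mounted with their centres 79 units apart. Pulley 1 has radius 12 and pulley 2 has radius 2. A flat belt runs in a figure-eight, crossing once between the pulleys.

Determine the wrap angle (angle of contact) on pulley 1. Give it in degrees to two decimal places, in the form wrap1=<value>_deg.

crossed belt: β = asin((r1+r2)/C) = asin(14/79) = 10.2076°
wrap1 = wrap2 = π + 2β = 200.4152°

wrap1=200.42_deg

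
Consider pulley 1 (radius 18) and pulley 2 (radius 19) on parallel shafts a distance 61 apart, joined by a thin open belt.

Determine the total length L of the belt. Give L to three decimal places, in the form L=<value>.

L=238.255

open belt: β = asin((r2−r1)/C) = asin(1/61) = 0.9393°
wrap1 = π − 2β = 178.1214°
wrap2 = π + 2β = 181.8786°
tangent length = C·cosβ = 60.9918
L = r1·wrap1 + r2·wrap2 + 2·C·cosβ = 18·3.1088 + 19·3.1744 + 2·60.9918 = 238.2553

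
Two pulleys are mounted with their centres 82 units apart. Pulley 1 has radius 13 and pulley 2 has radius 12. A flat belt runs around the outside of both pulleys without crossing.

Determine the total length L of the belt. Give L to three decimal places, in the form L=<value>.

open belt: β = asin((r2−r1)/C) = asin(-1/82) = -0.6987°
wrap1 = π − 2β = 181.3975°
wrap2 = π + 2β = 178.6025°
tangent length = C·cosβ = 81.9939
L = r1·wrap1 + r2·wrap2 + 2·C·cosβ = 13·3.1660 + 12·3.1172 + 2·81.9939 = 242.5520

L=242.552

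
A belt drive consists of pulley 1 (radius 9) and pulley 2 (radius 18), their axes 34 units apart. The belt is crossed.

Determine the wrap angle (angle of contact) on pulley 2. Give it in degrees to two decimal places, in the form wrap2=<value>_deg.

wrap2=285.14_deg

crossed belt: β = asin((r1+r2)/C) = asin(27/34) = 52.5720°
wrap1 = wrap2 = π + 2β = 285.1440°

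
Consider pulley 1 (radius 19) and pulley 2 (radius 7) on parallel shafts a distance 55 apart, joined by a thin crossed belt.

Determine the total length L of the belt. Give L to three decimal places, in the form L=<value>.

crossed belt: β = asin((r1+r2)/C) = asin(26/55) = 28.2115°
wrap1 = wrap2 = π + 2β = 236.4230°
tangent length = C·cosβ = 48.4665
L = (r1+r2)·wrap + 2·C·cosβ = 26·4.1264 + 2·48.4665 = 204.2183

L=204.218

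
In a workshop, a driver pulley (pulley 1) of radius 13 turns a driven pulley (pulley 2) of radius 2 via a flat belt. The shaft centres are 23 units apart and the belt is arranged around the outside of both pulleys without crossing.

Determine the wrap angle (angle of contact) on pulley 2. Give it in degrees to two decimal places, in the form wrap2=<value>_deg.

open belt: β = asin((r2−r1)/C) = asin(-11/23) = -28.5719°
wrap1 = π − 2β = 237.1438°
wrap2 = π + 2β = 122.8562°

wrap2=122.86_deg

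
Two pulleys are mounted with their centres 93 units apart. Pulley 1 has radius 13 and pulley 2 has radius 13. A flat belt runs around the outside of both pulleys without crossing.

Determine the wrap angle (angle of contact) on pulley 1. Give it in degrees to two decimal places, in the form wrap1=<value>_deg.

open belt: β = asin((r2−r1)/C) = asin(0/93) = 0.0000°
wrap1 = π − 2β = 180.0000°
wrap2 = π + 2β = 180.0000°

wrap1=180.00_deg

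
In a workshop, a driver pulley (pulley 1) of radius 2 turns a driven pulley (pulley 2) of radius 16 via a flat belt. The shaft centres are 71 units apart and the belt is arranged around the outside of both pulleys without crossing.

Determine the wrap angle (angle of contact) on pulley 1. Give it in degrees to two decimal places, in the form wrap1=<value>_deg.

wrap1=157.26_deg

open belt: β = asin((r2−r1)/C) = asin(14/71) = 11.3723°
wrap1 = π − 2β = 157.2554°
wrap2 = π + 2β = 202.7446°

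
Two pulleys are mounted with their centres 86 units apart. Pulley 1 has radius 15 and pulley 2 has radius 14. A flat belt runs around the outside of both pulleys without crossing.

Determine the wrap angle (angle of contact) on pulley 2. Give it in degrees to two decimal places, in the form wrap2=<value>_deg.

wrap2=178.67_deg

open belt: β = asin((r2−r1)/C) = asin(-1/86) = -0.6662°
wrap1 = π − 2β = 181.3325°
wrap2 = π + 2β = 178.6675°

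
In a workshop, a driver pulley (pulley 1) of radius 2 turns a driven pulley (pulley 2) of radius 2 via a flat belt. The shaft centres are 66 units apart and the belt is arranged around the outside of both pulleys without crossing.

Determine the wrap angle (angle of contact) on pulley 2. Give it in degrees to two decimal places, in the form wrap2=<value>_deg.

wrap2=180.00_deg

open belt: β = asin((r2−r1)/C) = asin(0/66) = 0.0000°
wrap1 = π − 2β = 180.0000°
wrap2 = π + 2β = 180.0000°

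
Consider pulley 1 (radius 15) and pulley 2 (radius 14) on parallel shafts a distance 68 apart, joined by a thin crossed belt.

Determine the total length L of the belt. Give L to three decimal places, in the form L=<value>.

L=239.672

crossed belt: β = asin((r1+r2)/C) = asin(29/68) = 25.2438°
wrap1 = wrap2 = π + 2β = 230.4876°
tangent length = C·cosβ = 61.5061
L = (r1+r2)·wrap + 2·C·cosβ = 29·4.0228 + 2·61.5061 = 239.6724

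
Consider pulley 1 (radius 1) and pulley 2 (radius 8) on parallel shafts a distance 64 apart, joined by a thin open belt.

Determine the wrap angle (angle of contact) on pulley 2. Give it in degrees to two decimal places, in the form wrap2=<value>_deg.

open belt: β = asin((r2−r1)/C) = asin(7/64) = 6.2793°
wrap1 = π − 2β = 167.4414°
wrap2 = π + 2β = 192.5586°

wrap2=192.56_deg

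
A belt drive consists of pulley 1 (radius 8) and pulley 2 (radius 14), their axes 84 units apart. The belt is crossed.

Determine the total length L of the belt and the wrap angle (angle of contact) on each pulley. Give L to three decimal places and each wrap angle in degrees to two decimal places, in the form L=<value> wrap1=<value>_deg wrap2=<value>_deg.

L=242.911 wrap1=210.37_deg wrap2=210.37_deg

crossed belt: β = asin((r1+r2)/C) = asin(22/84) = 15.1831°
wrap1 = wrap2 = π + 2β = 210.3662°
tangent length = C·cosβ = 81.0679
L = (r1+r2)·wrap + 2·C·cosβ = 22·3.6716 + 2·81.0679 = 242.9106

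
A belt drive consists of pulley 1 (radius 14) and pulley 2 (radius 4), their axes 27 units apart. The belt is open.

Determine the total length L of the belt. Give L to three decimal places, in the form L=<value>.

open belt: β = asin((r2−r1)/C) = asin(-10/27) = -21.7385°
wrap1 = π − 2β = 223.4769°
wrap2 = π + 2β = 136.5231°
tangent length = C·cosβ = 25.0799
L = r1·wrap1 + r2·wrap2 + 2·C·cosβ = 14·3.9004 + 4·2.3828 + 2·25.0799 = 114.2966

L=114.297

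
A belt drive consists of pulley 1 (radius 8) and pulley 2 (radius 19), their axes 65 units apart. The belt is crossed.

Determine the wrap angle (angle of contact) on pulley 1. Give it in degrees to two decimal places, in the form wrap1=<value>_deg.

crossed belt: β = asin((r1+r2)/C) = asin(27/65) = 24.5435°
wrap1 = wrap2 = π + 2β = 229.0871°

wrap1=229.09_deg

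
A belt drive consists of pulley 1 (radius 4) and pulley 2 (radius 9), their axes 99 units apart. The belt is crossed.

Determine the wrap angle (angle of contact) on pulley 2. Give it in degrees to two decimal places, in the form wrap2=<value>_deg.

wrap2=195.09_deg

crossed belt: β = asin((r1+r2)/C) = asin(13/99) = 7.5455°
wrap1 = wrap2 = π + 2β = 195.0910°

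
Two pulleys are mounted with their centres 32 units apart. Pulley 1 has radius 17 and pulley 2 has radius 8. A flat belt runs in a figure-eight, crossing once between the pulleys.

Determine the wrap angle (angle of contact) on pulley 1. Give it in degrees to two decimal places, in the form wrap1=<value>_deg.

wrap1=282.75_deg

crossed belt: β = asin((r1+r2)/C) = asin(25/32) = 51.3752°
wrap1 = wrap2 = π + 2β = 282.7503°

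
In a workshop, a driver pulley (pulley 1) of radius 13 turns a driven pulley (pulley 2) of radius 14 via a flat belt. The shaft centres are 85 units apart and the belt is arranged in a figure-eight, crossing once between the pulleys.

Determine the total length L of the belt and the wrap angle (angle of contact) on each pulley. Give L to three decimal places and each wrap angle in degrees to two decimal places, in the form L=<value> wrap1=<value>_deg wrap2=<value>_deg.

crossed belt: β = asin((r1+r2)/C) = asin(27/85) = 18.5207°
wrap1 = wrap2 = π + 2β = 217.0414°
tangent length = C·cosβ = 80.5978
L = (r1+r2)·wrap + 2·C·cosβ = 27·3.7881 + 2·80.5978 = 263.4739

L=263.474 wrap1=217.04_deg wrap2=217.04_deg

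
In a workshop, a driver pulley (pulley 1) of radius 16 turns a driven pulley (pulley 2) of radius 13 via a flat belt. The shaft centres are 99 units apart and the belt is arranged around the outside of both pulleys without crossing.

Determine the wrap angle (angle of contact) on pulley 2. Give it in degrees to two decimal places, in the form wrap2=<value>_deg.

open belt: β = asin((r2−r1)/C) = asin(-3/99) = -1.7365°
wrap1 = π − 2β = 183.4730°
wrap2 = π + 2β = 176.5270°

wrap2=176.53_deg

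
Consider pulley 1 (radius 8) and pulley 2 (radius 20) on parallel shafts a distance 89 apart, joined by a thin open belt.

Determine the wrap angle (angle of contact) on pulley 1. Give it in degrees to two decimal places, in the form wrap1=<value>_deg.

open belt: β = asin((r2−r1)/C) = asin(12/89) = 7.7489°
wrap1 = π − 2β = 164.5023°
wrap2 = π + 2β = 195.4977°

wrap1=164.50_deg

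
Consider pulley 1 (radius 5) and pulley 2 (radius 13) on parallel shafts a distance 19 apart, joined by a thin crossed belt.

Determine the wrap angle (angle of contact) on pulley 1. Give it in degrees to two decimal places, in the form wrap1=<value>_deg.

wrap1=322.66_deg

crossed belt: β = asin((r1+r2)/C) = asin(18/19) = 71.3283°
wrap1 = wrap2 = π + 2β = 322.6566°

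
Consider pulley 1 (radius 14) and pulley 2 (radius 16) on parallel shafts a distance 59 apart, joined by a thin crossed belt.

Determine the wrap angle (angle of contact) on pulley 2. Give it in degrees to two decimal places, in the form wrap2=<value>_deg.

crossed belt: β = asin((r1+r2)/C) = asin(30/59) = 30.5623°
wrap1 = wrap2 = π + 2β = 241.1246°

wrap2=241.12_deg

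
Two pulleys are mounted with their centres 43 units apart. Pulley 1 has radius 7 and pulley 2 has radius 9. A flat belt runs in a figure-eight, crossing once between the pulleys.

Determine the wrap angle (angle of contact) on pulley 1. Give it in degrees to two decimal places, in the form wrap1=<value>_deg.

wrap1=223.69_deg

crossed belt: β = asin((r1+r2)/C) = asin(16/43) = 21.8448°
wrap1 = wrap2 = π + 2β = 223.6895°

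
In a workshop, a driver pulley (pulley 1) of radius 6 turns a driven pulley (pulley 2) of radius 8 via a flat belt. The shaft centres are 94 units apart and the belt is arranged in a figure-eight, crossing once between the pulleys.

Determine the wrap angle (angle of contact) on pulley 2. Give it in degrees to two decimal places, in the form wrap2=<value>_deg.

wrap2=197.13_deg

crossed belt: β = asin((r1+r2)/C) = asin(14/94) = 8.5653°
wrap1 = wrap2 = π + 2β = 197.1306°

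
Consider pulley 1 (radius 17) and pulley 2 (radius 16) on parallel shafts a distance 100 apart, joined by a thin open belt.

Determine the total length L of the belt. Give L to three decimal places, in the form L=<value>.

L=303.683

open belt: β = asin((r2−r1)/C) = asin(-1/100) = -0.5730°
wrap1 = π − 2β = 181.1459°
wrap2 = π + 2β = 178.8541°
tangent length = C·cosβ = 99.9950
L = r1·wrap1 + r2·wrap2 + 2·C·cosβ = 17·3.1616 + 16·3.1216 + 2·99.9950 = 303.6826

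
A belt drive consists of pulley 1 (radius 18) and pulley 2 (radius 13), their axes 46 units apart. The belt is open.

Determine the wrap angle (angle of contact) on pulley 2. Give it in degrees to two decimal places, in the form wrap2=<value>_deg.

open belt: β = asin((r2−r1)/C) = asin(-5/46) = -6.2401°
wrap1 = π − 2β = 192.4803°
wrap2 = π + 2β = 167.5197°

wrap2=167.52_deg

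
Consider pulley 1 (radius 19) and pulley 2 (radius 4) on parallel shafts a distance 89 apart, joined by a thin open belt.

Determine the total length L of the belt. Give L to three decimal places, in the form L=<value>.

L=252.791

open belt: β = asin((r2−r1)/C) = asin(-15/89) = -9.7029°
wrap1 = π − 2β = 199.4058°
wrap2 = π + 2β = 160.5942°
tangent length = C·cosβ = 87.7268
L = r1·wrap1 + r2·wrap2 + 2·C·cosβ = 19·3.4803 + 4·2.8029 + 2·87.7268 = 252.7908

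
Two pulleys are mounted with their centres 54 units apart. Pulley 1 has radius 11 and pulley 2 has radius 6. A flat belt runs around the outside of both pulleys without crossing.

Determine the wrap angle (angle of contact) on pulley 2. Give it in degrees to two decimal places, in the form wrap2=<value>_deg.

open belt: β = asin((r2−r1)/C) = asin(-5/54) = -5.3128°
wrap1 = π − 2β = 190.6255°
wrap2 = π + 2β = 169.3745°

wrap2=169.37_deg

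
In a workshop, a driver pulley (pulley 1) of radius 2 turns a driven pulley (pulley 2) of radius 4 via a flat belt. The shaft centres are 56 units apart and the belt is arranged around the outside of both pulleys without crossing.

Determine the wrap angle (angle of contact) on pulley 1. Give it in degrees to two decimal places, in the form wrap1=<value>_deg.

wrap1=175.91_deg

open belt: β = asin((r2−r1)/C) = asin(2/56) = 2.0467°
wrap1 = π − 2β = 175.9066°
wrap2 = π + 2β = 184.0934°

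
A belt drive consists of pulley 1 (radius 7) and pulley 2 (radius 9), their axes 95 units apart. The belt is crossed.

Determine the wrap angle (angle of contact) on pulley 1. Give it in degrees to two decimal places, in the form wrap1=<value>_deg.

wrap1=199.39_deg

crossed belt: β = asin((r1+r2)/C) = asin(16/95) = 9.6960°
wrap1 = wrap2 = π + 2β = 199.3921°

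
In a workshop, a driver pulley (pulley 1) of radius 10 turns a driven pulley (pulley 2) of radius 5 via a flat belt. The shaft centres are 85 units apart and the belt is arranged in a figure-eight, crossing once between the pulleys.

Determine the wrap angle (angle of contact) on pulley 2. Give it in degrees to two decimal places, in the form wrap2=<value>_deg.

wrap2=200.33_deg

crossed belt: β = asin((r1+r2)/C) = asin(15/85) = 10.1642°
wrap1 = wrap2 = π + 2β = 200.3285°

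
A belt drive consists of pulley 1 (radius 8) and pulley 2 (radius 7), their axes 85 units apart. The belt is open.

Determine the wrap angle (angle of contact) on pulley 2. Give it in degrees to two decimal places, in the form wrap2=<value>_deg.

wrap2=178.65_deg

open belt: β = asin((r2−r1)/C) = asin(-1/85) = -0.6741°
wrap1 = π − 2β = 181.3482°
wrap2 = π + 2β = 178.6518°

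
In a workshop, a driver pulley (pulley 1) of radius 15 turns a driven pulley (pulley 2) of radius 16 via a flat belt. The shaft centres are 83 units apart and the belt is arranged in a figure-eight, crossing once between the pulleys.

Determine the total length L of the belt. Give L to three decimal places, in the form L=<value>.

crossed belt: β = asin((r1+r2)/C) = asin(31/83) = 21.9313°
wrap1 = wrap2 = π + 2β = 223.8625°
tangent length = C·cosβ = 76.9935
L = (r1+r2)·wrap + 2·C·cosβ = 31·3.9071 + 2·76.9935 = 275.1083

L=275.108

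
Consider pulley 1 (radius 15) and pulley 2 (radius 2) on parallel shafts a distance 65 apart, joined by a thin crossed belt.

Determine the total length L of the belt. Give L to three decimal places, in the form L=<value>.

crossed belt: β = asin((r1+r2)/C) = asin(17/65) = 15.1614°
wrap1 = wrap2 = π + 2β = 210.3227°
tangent length = C·cosβ = 62.7375
L = (r1+r2)·wrap + 2·C·cosβ = 17·3.6708 + 2·62.7375 = 187.8791

L=187.879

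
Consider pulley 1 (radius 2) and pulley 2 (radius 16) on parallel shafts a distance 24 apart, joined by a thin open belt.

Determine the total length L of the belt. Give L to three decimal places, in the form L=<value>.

L=112.975

open belt: β = asin((r2−r1)/C) = asin(14/24) = 35.6853°
wrap1 = π − 2β = 108.6293°
wrap2 = π + 2β = 251.3707°
tangent length = C·cosβ = 19.4936
L = r1·wrap1 + r2·wrap2 + 2·C·cosβ = 2·1.8959 + 16·4.3872 + 2·19.4936 = 112.9750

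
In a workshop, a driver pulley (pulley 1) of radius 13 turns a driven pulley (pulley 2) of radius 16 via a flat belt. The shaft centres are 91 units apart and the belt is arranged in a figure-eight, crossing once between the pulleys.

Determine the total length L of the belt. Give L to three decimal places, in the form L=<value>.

L=282.429

crossed belt: β = asin((r1+r2)/C) = asin(29/91) = 18.5832°
wrap1 = wrap2 = π + 2β = 217.1664°
tangent length = C·cosβ = 86.2554
L = (r1+r2)·wrap + 2·C·cosβ = 29·3.7903 + 2·86.2554 = 282.4287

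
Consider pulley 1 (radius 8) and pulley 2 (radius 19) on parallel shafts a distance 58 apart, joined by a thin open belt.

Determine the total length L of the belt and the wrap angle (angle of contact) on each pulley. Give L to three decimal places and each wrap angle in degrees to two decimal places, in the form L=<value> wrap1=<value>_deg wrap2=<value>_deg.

open belt: β = asin((r2−r1)/C) = asin(11/58) = 10.9327°
wrap1 = π − 2β = 158.1347°
wrap2 = π + 2β = 201.8653°
tangent length = C·cosβ = 56.9473
L = r1·wrap1 + r2·wrap2 + 2·C·cosβ = 8·2.7600 + 19·3.5232 + 2·56.9473 = 202.9155

L=202.916 wrap1=158.13_deg wrap2=201.87_deg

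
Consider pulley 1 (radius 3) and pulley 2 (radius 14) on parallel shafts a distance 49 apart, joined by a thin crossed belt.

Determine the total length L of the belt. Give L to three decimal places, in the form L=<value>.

L=157.366

crossed belt: β = asin((r1+r2)/C) = asin(17/49) = 20.3002°
wrap1 = wrap2 = π + 2β = 220.6004°
tangent length = C·cosβ = 45.9565
L = (r1+r2)·wrap + 2·C·cosβ = 17·3.8502 + 2·45.9565 = 157.3665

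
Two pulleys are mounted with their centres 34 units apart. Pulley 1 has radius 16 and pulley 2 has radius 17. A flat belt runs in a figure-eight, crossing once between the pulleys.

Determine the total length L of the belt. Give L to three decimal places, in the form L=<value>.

crossed belt: β = asin((r1+r2)/C) = asin(33/34) = 76.0694°
wrap1 = wrap2 = π + 2β = 332.1389°
tangent length = C·cosβ = 8.1854
L = (r1+r2)·wrap + 2·C·cosβ = 33·5.7969 + 2·8.1854 = 207.6690

L=207.669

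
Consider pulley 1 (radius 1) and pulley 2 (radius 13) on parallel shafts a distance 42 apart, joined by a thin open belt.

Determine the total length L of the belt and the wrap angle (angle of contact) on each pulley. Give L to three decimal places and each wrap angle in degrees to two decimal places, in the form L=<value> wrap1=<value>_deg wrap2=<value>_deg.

L=131.435 wrap1=146.80_deg wrap2=213.20_deg

open belt: β = asin((r2−r1)/C) = asin(12/42) = 16.6015°
wrap1 = π − 2β = 146.7969°
wrap2 = π + 2β = 213.2031°
tangent length = C·cosβ = 40.2492
L = r1·wrap1 + r2·wrap2 + 2·C·cosβ = 1·2.5621 + 13·3.7211 + 2·40.2492 = 131.4348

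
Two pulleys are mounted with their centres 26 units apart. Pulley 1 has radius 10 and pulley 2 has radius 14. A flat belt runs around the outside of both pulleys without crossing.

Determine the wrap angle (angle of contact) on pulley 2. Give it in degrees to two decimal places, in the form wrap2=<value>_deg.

wrap2=197.70_deg

open belt: β = asin((r2−r1)/C) = asin(4/26) = 8.8499°
wrap1 = π − 2β = 162.3002°
wrap2 = π + 2β = 197.6998°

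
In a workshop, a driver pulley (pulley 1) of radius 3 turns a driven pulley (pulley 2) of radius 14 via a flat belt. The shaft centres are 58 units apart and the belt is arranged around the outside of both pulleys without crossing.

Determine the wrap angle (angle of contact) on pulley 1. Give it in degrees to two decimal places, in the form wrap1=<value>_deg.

open belt: β = asin((r2−r1)/C) = asin(11/58) = 10.9327°
wrap1 = π − 2β = 158.1347°
wrap2 = π + 2β = 201.8653°

wrap1=158.13_deg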